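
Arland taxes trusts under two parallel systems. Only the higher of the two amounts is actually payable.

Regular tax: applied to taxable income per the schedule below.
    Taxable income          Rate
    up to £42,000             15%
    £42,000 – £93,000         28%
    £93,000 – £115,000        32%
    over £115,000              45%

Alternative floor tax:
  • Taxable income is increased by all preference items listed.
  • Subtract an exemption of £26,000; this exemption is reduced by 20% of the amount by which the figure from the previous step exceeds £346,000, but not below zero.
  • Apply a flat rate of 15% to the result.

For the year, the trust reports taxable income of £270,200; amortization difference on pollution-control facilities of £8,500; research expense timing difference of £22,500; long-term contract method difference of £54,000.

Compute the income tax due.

£97,460

Alternative floor tax:
  Adjusted income: £270,200 + £8,500 + £22,500 + £54,000 = £355,200
  Exemption: £26,000 − 20% × (£355,200 − £346,000) = £26,000 − £1,840 = £24,160
  Base: £355,200 − £24,160 = £331,040
  £331,040 × 15% = £49,656

Regular tax:
  £42,000 × 15% = £6,300
  £51,000 × 28% = £14,280
  £22,000 × 32% = £7,040
  £155,200 × 45% = £69,840
  → £97,460

£97,460 > £49,656, so the regular tax governs.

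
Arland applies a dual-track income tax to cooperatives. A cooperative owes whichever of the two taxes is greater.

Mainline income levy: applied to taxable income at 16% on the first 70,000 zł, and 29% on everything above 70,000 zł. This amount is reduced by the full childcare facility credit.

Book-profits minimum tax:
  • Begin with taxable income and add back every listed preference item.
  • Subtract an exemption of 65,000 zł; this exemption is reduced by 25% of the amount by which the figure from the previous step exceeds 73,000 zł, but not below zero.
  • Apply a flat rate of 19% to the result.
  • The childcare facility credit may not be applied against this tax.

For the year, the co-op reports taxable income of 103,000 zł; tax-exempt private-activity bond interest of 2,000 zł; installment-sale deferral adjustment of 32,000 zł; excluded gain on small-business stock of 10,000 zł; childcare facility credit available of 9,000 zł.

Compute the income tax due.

Mainline income levy:
  70,000 zł × 16% = 11,200 zł
  33,000 zł × 29% = 9,570 zł
  → 20,770 zł
  Less childcare facility credit 9,000 zł → 11,770 zł

Book-profits minimum tax:
  Adjusted income: 103,000 zł + 2,000 zł + 32,000 zł + 10,000 zł = 147,000 zł
  Exemption: 65,000 zł − 25% × (147,000 zł − 73,000 zł) = 65,000 zł − 18,500 zł = 46,500 zł
  Base: 147,000 zł − 46,500 zł = 100,500 zł
  100,500 zł × 19% = 19,095 zł

19,095 zł > 11,770 zł, so the book-profits minimum tax is the binding amount.

19,095 zł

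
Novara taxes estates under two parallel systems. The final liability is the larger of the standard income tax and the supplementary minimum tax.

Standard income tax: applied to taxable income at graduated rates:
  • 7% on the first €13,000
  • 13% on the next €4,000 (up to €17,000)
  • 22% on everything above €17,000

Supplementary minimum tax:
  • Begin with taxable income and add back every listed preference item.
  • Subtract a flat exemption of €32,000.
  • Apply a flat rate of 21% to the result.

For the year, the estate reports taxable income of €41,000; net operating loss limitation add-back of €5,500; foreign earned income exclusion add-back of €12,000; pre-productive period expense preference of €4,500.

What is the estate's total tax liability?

€6,710

Supplementary minimum tax:
  Adjusted income: €41,000 + €5,500 + €12,000 + €4,500 = €63,000
  Less exemption €32,000 → base €31,000
  €31,000 × 21% = €6,510

Standard income tax:
  €13,000 × 7% = €910
  €4,000 × 13% = €520
  €24,000 × 22% = €5,280
  → €6,710

€6,710 > €6,510, so the standard income tax governs.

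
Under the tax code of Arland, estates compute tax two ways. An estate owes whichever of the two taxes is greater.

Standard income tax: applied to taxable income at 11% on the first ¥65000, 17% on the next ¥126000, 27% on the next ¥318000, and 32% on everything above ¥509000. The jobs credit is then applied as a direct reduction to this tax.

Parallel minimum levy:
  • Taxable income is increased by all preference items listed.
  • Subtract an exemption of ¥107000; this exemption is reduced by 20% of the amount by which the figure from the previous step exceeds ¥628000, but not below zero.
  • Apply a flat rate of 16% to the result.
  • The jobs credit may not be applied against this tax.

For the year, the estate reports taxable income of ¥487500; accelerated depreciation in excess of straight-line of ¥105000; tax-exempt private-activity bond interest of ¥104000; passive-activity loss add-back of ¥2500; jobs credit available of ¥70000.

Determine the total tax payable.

¥96992

Parallel minimum levy:
  Adjusted income: ¥487500 + ¥105000 + ¥104000 + ¥2500 = ¥699000
  Exemption: ¥107000 − 20% × (¥699000 − ¥628000) = ¥107000 − ¥14200 = ¥92800
  Base: ¥699000 − ¥92800 = ¥606200
  ¥606200 × 16% = ¥96992

Standard income tax:
  ¥65000 × 11% = ¥7150
  ¥126000 × 17% = ¥21420
  ¥296500 × 27% = ¥80055
  → ¥108625
  Less jobs credit ¥70000 → ¥38625

¥96992 > ¥38625, so the parallel minimum levy is the binding amount.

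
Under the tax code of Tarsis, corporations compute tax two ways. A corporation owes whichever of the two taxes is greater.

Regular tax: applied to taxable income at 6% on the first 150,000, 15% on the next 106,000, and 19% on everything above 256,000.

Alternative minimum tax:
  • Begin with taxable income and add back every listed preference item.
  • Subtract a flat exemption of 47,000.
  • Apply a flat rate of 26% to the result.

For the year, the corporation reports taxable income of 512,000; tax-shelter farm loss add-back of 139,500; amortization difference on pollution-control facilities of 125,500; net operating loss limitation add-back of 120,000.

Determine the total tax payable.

Regular tax:
  150,000 × 6% = 9,000
  106,000 × 15% = 15,900
  256,000 × 19% = 48,640
  → 73,540

Alternative minimum tax:
  Adjusted income: 512,000 + 139,500 + 125,500 + 120,000 = 897,000
  Less exemption 47,000 → base 850,000
  850,000 × 26% = 221,000

221,000 > 73,540, so the alternative minimum tax is the binding amount.

221,000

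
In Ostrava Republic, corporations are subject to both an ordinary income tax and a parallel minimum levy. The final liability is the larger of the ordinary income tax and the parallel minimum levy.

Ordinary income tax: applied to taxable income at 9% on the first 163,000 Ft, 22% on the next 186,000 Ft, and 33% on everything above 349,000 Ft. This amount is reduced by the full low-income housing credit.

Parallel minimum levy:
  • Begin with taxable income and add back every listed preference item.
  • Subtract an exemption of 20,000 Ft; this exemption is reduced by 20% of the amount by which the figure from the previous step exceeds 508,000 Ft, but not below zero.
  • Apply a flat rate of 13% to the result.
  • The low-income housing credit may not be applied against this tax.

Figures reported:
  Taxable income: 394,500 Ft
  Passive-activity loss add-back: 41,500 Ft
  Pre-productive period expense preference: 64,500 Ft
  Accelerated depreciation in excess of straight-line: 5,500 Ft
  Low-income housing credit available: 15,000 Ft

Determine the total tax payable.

Ordinary income tax:
  163,000 Ft × 9% = 14,670 Ft
  186,000 Ft × 22% = 40,920 Ft
  45,500 Ft × 33% = 15,015 Ft
  → 70,605 Ft
  Less low-income housing credit 15,000 Ft → 55,605 Ft

Parallel minimum levy:
  Adjusted income: 394,500 Ft + 41,500 Ft + 64,500 Ft + 5,500 Ft = 506,000 Ft
  Exemption: 506,000 Ft ≤ 508,000 Ft, so full 20,000 Ft applies
  Base: 506,000 Ft − 20,000 Ft = 486,000 Ft
  486,000 Ft × 13% = 63,180 Ft

63,180 Ft > 55,605 Ft, so the parallel minimum levy is the binding amount.

63,180 Ft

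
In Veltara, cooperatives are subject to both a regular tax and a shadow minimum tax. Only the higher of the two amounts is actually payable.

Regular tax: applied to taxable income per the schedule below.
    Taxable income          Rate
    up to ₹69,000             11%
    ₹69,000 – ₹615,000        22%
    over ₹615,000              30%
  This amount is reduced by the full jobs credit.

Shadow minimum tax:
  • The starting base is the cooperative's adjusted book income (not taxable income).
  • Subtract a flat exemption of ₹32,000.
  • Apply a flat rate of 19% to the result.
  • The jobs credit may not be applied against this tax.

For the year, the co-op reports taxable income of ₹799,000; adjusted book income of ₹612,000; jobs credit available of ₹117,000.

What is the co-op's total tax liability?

₹110,200

Regular tax:
  ₹69,000 × 11% = ₹7,590
  ₹546,000 × 22% = ₹120,120
  ₹184,000 × 30% = ₹55,200
  → ₹182,910
  Less jobs credit ₹117,000 → ₹65,910

Shadow minimum tax:
  Base (adjusted book income): ₹612,000
  Less exemption ₹32,000 → base ₹580,000
  ₹580,000 × 19% = ₹110,200

₹110,200 > ₹65,910, so the shadow minimum tax is the binding amount.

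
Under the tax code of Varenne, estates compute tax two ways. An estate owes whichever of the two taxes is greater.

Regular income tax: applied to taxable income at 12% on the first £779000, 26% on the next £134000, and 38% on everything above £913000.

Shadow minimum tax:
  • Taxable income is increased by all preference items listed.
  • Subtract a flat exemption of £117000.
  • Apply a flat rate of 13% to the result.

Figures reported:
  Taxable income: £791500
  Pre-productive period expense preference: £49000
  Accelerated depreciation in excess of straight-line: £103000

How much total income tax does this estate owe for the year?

Regular income tax:
  £779000 × 12% = £93480
  £12500 × 26% = £3250
  → £96730

Shadow minimum tax:
  Adjusted income: £791500 + £49000 + £103000 = £943500
  Less exemption £117000 → base £826500
  £826500 × 13% = £107445

£107445 > £96730, so the shadow minimum tax is the binding amount.

£107445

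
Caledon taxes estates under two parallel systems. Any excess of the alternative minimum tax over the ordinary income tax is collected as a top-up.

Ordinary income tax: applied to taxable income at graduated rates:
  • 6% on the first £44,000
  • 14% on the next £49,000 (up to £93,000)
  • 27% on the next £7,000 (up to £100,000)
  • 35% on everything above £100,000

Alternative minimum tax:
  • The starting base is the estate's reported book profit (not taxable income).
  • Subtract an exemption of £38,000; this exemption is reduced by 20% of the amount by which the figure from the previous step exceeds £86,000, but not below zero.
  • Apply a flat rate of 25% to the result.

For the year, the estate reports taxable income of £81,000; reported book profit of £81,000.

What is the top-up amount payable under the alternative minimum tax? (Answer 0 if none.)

Alternative minimum tax:
  Base (reported book profit): £81,000
  Exemption: £81,000 ≤ £86,000, so full £38,000 applies
  Base: £81,000 − £38,000 = £43,000
  £43,000 × 25% = £10,750

Ordinary income tax:
  £44,000 × 6% = £2,640
  £37,000 × 14% = £5,180
  → £7,820

Excess of alternative minimum tax over ordinary income tax: £10,750 − £7,820 = £2,930.

£2,930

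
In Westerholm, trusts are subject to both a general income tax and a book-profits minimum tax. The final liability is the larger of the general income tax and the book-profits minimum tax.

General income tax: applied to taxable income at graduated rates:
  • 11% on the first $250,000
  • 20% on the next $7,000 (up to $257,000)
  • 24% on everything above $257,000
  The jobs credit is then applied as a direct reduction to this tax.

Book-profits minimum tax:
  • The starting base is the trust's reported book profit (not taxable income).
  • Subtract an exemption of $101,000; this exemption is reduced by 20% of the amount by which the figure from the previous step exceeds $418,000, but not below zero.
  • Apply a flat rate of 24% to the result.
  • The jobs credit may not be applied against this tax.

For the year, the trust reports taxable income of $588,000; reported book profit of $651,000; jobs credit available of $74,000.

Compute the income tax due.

$143,184

General income tax:
  $250,000 × 11% = $27,500
  $7,000 × 20% = $1,400
  $331,000 × 24% = $79,440
  → $108,340
  Less jobs credit $74,000 → $34,340

Book-profits minimum tax:
  Base (reported book profit): $651,000
  Exemption: $101,000 − 20% × ($651,000 − $418,000) = $101,000 − $46,600 = $54,400
  Base: $651,000 − $54,400 = $596,600
  $596,600 × 24% = $143,184

$143,184 > $34,340, so the book-profits minimum tax is the binding amount.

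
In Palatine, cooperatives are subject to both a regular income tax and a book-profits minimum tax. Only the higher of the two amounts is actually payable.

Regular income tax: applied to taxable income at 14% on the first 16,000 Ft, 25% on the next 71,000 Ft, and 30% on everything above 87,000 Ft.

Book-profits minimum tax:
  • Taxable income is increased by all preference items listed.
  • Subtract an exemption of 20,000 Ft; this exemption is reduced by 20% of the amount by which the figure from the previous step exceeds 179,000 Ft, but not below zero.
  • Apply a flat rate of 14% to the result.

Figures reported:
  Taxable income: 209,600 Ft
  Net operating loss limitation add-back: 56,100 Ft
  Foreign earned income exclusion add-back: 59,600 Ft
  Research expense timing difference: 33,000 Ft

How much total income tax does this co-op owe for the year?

Regular income tax:
  16,000 Ft × 14% = 2,240 Ft
  71,000 Ft × 25% = 17,750 Ft
  122,600 Ft × 30% = 36,780 Ft
  → 56,770 Ft

Book-profits minimum tax:
  Adjusted income: 209,600 Ft + 56,100 Ft + 59,600 Ft + 33,000 Ft = 358,300 Ft
  Exemption: 20% × (358,300 Ft − 179,000 Ft) = 35,860 Ft ≥ 20,000 Ft, so the exemption is fully phased out
  Base: 358,300 Ft − 0 Ft = 358,300 Ft
  358,300 Ft × 14% = 50,162 Ft

56,770 Ft > 50,162 Ft, so the regular income tax governs.

56,770 Ft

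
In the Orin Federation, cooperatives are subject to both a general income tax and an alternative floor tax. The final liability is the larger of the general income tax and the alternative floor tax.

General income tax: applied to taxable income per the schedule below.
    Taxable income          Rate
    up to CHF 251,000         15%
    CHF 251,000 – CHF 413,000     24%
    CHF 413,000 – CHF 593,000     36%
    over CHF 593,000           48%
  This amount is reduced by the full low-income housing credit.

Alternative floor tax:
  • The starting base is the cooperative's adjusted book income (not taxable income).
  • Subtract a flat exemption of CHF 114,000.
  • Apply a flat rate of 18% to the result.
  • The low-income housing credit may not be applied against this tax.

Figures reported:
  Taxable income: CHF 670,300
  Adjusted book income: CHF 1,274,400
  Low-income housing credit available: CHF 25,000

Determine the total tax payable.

Alternative floor tax:
  Base (adjusted book income): CHF 1,274,400
  Less exemption CHF 114,000 → base CHF 1,160,400
  CHF 1,160,400 × 18% = CHF 208,872

General income tax:
  CHF 251,000 × 15% = CHF 37,650
  CHF 162,000 × 24% = CHF 38,880
  CHF 180,000 × 36% = CHF 64,800
  CHF 77,300 × 48% = CHF 37,104
  → CHF 178,434
  Less low-income housing credit CHF 25,000 → CHF 153,434

CHF 208,872 > CHF 153,434, so the alternative floor tax is the binding amount.

CHF 208,872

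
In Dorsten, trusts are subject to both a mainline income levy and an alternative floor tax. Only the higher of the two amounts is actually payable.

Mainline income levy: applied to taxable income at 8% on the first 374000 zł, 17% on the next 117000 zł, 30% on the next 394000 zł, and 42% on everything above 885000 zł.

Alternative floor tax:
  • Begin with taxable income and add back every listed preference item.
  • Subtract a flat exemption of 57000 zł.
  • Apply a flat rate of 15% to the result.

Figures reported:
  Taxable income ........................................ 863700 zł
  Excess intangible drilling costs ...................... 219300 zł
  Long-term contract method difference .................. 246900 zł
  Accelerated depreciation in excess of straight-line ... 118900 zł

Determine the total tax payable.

Alternative floor tax:
  Adjusted income: 863700 zł + 219300 zł + 246900 zł + 118900 zł = 1448800 zł
  Less exemption 57000 zł → base 1391800 zł
  1391800 zł × 15% = 208770 zł

Mainline income levy:
  374000 zł × 8% = 29920 zł
  117000 zł × 17% = 19890 zł
  372700 zł × 30% = 111810 zł
  → 161620 zł

208770 zł > 161620 zł, so the alternative floor tax is the binding amount.

208770 zł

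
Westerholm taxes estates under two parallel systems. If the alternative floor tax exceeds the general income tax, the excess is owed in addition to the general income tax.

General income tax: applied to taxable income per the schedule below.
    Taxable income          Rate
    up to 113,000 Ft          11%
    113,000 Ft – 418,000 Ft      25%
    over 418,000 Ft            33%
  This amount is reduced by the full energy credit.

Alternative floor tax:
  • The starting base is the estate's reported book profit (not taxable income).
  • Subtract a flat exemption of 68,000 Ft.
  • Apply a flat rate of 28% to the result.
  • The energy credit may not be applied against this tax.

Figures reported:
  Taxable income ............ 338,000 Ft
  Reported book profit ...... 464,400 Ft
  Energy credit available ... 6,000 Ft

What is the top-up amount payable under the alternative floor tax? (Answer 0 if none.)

General income tax:
  113,000 Ft × 11% = 12,430 Ft
  225,000 Ft × 25% = 56,250 Ft
  → 68,680 Ft
  Less energy credit 6,000 Ft → 62,680 Ft

Alternative floor tax:
  Base (reported book profit): 464,400 Ft
  Less exemption 68,000 Ft → base 396,400 Ft
  396,400 Ft × 28% = 110,992 Ft

Excess of alternative floor tax over general income tax: 110,992 Ft − 62,680 Ft = 48,312 Ft.

48,312 Ft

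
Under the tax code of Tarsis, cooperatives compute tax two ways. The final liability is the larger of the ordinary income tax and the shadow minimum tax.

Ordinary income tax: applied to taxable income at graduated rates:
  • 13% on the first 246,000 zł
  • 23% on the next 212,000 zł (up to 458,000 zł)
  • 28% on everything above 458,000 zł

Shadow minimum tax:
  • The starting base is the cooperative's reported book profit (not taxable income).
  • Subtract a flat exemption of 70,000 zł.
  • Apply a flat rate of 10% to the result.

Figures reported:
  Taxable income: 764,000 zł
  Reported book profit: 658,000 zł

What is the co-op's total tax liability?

Shadow minimum tax:
  Base (reported book profit): 658,000 zł
  Less exemption 70,000 zł → base 588,000 zł
  588,000 zł × 10% = 58,800 zł

Ordinary income tax:
  246,000 zł × 13% = 31,980 zł
  212,000 zł × 23% = 48,760 zł
  306,000 zł × 28% = 85,680 zł
  → 166,420 zł

166,420 zł > 58,800 zł, so the ordinary income tax governs.

166,420 zł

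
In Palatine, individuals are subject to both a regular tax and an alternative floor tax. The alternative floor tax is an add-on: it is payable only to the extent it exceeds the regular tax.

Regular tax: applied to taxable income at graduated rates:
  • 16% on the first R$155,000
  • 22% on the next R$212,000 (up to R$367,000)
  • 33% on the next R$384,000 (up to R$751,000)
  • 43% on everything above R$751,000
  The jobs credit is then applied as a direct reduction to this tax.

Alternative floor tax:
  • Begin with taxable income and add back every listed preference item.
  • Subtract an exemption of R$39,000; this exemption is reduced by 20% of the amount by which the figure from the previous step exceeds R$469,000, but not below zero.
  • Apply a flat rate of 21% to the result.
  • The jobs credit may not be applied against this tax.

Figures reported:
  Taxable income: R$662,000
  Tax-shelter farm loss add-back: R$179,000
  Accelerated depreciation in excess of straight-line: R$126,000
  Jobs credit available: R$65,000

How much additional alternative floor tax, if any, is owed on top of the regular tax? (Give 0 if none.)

Regular tax:
  R$155,000 × 16% = R$24,800
  R$212,000 × 22% = R$46,640
  R$295,000 × 33% = R$97,350
  → R$168,790
  Less jobs credit R$65,000 → R$103,790

Alternative floor tax:
  Adjusted income: R$662,000 + R$179,000 + R$126,000 = R$967,000
  Exemption: 20% × (R$967,000 − R$469,000) = R$99,600 ≥ R$39,000, so the exemption is fully phased out
  Base: R$967,000 − R$0 = R$967,000
  R$967,000 × 21% = R$203,070

Excess of alternative floor tax over regular tax: R$203,070 − R$103,790 = R$99,280.

R$99,280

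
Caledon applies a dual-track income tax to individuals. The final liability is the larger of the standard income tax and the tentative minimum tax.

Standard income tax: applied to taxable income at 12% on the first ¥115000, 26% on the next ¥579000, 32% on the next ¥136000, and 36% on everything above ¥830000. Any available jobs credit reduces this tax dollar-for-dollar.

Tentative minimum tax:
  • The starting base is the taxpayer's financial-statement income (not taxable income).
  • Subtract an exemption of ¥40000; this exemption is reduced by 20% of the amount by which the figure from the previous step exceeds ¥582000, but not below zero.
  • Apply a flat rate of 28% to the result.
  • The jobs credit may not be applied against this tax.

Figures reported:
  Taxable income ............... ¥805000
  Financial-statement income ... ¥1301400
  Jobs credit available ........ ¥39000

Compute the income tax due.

¥364392

Standard income tax:
  ¥115000 × 12% = ¥13800
  ¥579000 × 26% = ¥150540
  ¥111000 × 32% = ¥35520
  → ¥199860
  Less jobs credit ¥39000 → ¥160860

Tentative minimum tax:
  Base (financial-statement income): ¥1301400
  Exemption: 20% × (¥1301400 − ¥582000) = ¥143880 ≥ ¥40000, so the exemption is fully phased out
  Base: ¥1301400 − ¥0 = ¥1301400
  ¥1301400 × 28% = ¥364392

¥364392 > ¥160860, so the tentative minimum tax is the binding amount.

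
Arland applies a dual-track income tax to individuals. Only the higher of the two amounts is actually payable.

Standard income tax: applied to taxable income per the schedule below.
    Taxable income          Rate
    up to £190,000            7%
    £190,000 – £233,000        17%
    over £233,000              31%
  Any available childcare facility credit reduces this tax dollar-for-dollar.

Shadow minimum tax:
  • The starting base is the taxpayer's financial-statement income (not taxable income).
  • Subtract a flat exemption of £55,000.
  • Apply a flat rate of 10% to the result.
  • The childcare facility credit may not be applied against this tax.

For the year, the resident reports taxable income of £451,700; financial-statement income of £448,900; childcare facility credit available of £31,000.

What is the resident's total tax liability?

£57,407

Shadow minimum tax:
  Base (financial-statement income): £448,900
  Less exemption £55,000 → base £393,900
  £393,900 × 10% = £39,390

Standard income tax:
  £190,000 × 7% = £13,300
  £43,000 × 17% = £7,310
  £218,700 × 31% = £67,797
  → £88,407
  Less childcare facility credit £31,000 → £57,407

£57,407 > £39,390, so the standard income tax governs.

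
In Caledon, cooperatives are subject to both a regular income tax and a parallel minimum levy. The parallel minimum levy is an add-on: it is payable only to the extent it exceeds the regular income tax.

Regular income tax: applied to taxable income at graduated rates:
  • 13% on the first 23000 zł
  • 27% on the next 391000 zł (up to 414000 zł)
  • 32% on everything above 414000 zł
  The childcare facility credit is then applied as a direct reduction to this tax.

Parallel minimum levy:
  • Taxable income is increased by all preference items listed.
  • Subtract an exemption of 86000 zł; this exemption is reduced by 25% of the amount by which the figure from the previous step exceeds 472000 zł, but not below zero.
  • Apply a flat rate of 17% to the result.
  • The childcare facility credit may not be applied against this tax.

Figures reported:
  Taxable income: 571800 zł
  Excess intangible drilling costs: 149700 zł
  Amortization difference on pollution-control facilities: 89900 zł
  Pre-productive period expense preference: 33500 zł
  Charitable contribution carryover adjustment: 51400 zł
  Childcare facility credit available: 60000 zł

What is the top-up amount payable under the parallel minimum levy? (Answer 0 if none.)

Regular income tax:
  23000 zł × 13% = 2990 zł
  391000 zł × 27% = 105570 zł
  157800 zł × 32% = 50496 zł
  → 159056 zł
  Less childcare facility credit 60000 zł → 99056 zł

Parallel minimum levy:
  Adjusted income: 571800 zł + 149700 zł + 89900 zł + 33500 zł + 51400 zł = 896300 zł
  Exemption: 25% × (896300 zł − 472000 zł) = 106075 zł ≥ 86000 zł, so the exemption is fully phased out
  Base: 896300 zł − 0 zł = 896300 zł
  896300 zł × 17% = 152371 zł

Excess of parallel minimum levy over regular income tax: 152371 zł − 99056 zł = 53315 zł.

53315 zł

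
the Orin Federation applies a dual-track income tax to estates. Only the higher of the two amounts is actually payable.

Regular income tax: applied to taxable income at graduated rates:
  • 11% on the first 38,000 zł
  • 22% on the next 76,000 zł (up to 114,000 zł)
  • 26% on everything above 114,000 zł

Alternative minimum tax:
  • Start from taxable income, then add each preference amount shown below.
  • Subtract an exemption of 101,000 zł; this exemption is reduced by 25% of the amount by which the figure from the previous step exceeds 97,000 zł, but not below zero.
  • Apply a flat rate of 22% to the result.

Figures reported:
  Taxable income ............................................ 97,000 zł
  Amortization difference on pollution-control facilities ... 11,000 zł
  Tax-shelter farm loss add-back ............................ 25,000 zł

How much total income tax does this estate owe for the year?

Alternative minimum tax:
  Adjusted income: 97,000 zł + 11,000 zł + 25,000 zł = 133,000 zł
  Exemption: 101,000 zł − 25% × (133,000 zł − 97,000 zł) = 101,000 zł − 9,000 zł = 92,000 zł
  Base: 133,000 zł − 92,000 zł = 41,000 zł
  41,000 zł × 22% = 9,020 zł

Regular income tax:
  38,000 zł × 11% = 4,180 zł
  59,000 zł × 22% = 12,980 zł
  → 17,160 zł

17,160 zł > 9,020 zł, so the regular income tax governs.

17,160 zł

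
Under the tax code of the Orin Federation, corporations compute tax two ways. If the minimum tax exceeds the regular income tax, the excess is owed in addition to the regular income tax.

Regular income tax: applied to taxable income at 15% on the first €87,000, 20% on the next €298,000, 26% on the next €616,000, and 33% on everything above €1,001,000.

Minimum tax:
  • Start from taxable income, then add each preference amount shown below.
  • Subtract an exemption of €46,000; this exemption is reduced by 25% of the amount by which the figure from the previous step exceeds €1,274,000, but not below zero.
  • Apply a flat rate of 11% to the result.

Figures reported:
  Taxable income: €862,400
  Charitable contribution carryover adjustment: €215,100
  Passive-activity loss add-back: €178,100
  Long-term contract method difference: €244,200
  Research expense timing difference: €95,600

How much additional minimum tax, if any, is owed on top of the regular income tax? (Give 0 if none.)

€0

Minimum tax:
  Adjusted income: €862,400 + €215,100 + €178,100 + €244,200 + €95,600 = €1,595,400
  Exemption: 25% × (€1,595,400 − €1,274,000) = €80,350 ≥ €46,000, so the exemption is fully phased out
  Base: €1,595,400 − €0 = €1,595,400
  €1,595,400 × 11% = €175,494

Regular income tax:
  €87,000 × 15% = €13,050
  €298,000 × 20% = €59,600
  €477,400 × 26% = €124,124
  → €196,774

€175,494 ≤ €196,774, so no add-on is due.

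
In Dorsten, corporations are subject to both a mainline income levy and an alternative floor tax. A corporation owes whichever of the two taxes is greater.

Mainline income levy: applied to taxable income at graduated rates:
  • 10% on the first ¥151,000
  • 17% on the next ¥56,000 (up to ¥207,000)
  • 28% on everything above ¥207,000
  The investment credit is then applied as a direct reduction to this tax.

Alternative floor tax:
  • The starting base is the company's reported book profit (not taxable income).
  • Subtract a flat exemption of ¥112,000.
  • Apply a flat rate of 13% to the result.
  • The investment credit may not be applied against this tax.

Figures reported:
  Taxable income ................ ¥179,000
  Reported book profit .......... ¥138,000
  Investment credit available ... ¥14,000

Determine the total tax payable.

Alternative floor tax:
  Base (reported book profit): ¥138,000
  Less exemption ¥112,000 → base ¥26,000
  ¥26,000 × 13% = ¥3,380

Mainline income levy:
  ¥151,000 × 10% = ¥15,100
  ¥28,000 × 17% = ¥4,760
  → ¥19,860
  Less investment credit ¥14,000 → ¥5,860

¥5,860 > ¥3,380, so the mainline income levy governs.

¥5,860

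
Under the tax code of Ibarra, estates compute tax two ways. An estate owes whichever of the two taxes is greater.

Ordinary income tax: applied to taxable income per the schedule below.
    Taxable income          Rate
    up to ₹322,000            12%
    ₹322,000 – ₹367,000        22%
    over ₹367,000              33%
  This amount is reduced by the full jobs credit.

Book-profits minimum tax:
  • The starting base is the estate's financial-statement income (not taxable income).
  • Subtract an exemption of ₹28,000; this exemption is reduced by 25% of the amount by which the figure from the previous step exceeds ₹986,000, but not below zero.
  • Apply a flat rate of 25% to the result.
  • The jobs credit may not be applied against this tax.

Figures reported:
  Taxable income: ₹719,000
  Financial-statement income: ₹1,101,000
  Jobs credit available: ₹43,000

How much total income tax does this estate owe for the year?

₹275,250

Book-profits minimum tax:
  Base (financial-statement income): ₹1,101,000
  Exemption: 25% × (₹1,101,000 − ₹986,000) = ₹28,750 ≥ ₹28,000, so the exemption is fully phased out
  Base: ₹1,101,000 − ₹0 = ₹1,101,000
  ₹1,101,000 × 25% = ₹275,250

Ordinary income tax:
  ₹322,000 × 12% = ₹38,640
  ₹45,000 × 22% = ₹9,900
  ₹352,000 × 33% = ₹116,160
  → ₹164,700
  Less jobs credit ₹43,000 → ₹121,700

₹275,250 > ₹121,700, so the book-profits minimum tax is the binding amount.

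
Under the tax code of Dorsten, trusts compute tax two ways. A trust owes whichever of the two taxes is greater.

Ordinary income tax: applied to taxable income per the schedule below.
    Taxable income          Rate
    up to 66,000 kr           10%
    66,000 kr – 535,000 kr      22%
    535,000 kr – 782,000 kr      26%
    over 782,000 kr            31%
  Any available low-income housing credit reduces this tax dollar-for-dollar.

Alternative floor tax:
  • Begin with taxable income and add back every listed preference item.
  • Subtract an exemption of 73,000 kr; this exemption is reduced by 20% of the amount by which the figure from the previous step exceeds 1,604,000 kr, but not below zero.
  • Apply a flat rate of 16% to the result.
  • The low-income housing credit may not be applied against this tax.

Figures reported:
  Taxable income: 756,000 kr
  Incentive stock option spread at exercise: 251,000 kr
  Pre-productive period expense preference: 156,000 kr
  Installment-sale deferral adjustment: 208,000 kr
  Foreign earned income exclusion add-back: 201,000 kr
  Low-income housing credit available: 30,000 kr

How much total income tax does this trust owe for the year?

239,840 kr

Ordinary income tax:
  66,000 kr × 10% = 6,600 kr
  469,000 kr × 22% = 103,180 kr
  221,000 kr × 26% = 57,460 kr
  → 167,240 kr
  Less low-income housing credit 30,000 kr → 137,240 kr

Alternative floor tax:
  Adjusted income: 756,000 kr + 251,000 kr + 156,000 kr + 208,000 kr + 201,000 kr = 1,572,000 kr
  Exemption: 1,572,000 kr ≤ 1,604,000 kr, so full 73,000 kr applies
  Base: 1,572,000 kr − 73,000 kr = 1,499,000 kr
  1,499,000 kr × 16% = 239,840 kr

239,840 kr > 137,240 kr, so the alternative floor tax is the binding amount.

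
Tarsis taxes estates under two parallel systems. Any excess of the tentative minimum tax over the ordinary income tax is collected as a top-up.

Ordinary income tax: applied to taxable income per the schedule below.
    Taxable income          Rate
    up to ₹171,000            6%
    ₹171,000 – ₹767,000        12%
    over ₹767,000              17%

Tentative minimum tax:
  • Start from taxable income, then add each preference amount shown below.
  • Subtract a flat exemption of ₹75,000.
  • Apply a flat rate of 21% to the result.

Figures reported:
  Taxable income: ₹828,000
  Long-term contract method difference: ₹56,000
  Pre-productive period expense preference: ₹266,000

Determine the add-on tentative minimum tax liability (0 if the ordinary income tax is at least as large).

₹133,600

Ordinary income tax:
  ₹171,000 × 6% = ₹10,260
  ₹596,000 × 12% = ₹71,520
  ₹61,000 × 17% = ₹10,370
  → ₹92,150

Tentative minimum tax:
  Adjusted income: ₹828,000 + ₹56,000 + ₹266,000 = ₹1,150,000
  Less exemption ₹75,000 → base ₹1,075,000
  ₹1,075,000 × 21% = ₹225,750

Excess of tentative minimum tax over ordinary income tax: ₹225,750 − ₹92,150 = ₹133,600.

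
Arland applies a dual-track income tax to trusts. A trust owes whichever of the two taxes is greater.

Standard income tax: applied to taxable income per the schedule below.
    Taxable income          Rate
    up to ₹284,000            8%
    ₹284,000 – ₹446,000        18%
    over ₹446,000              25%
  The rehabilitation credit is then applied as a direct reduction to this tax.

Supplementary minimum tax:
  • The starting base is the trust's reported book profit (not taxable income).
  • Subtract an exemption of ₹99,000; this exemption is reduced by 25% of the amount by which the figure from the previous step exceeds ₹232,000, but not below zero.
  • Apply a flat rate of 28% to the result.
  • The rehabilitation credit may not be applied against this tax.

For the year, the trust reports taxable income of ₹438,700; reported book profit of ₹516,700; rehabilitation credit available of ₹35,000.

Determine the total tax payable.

₹136,885

Supplementary minimum tax:
  Base (reported book profit): ₹516,700
  Exemption: ₹99,000 − 25% × (₹516,700 − ₹232,000) = ₹99,000 − ₹71,175 = ₹27,825
  Base: ₹516,700 − ₹27,825 = ₹488,875
  ₹488,875 × 28% = ₹136,885

Standard income tax:
  ₹284,000 × 8% = ₹22,720
  ₹154,700 × 18% = ₹27,846
  → ₹50,566
  Less rehabilitation credit ₹35,000 → ₹15,566

₹136,885 > ₹15,566, so the supplementary minimum tax is the binding amount.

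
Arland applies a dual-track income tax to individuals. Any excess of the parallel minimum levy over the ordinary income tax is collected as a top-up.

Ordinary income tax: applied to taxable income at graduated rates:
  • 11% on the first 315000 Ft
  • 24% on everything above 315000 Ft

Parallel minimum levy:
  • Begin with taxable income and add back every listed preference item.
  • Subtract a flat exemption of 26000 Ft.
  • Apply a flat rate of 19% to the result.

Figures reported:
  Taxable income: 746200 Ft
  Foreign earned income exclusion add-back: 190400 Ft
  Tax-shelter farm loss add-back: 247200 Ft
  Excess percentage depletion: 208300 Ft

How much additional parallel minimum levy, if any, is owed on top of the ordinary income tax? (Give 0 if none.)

Parallel minimum levy:
  Adjusted income: 746200 Ft + 190400 Ft + 247200 Ft + 208300 Ft = 1392100 Ft
  Less exemption 26000 Ft → base 1366100 Ft
  1366100 Ft × 19% = 259559 Ft

Ordinary income tax:
  315000 Ft × 11% = 34650 Ft
  431200 Ft × 24% = 103488 Ft
  → 138138 Ft

Excess of parallel minimum levy over ordinary income tax: 259559 Ft − 138138 Ft = 121421 Ft.

121421 Ft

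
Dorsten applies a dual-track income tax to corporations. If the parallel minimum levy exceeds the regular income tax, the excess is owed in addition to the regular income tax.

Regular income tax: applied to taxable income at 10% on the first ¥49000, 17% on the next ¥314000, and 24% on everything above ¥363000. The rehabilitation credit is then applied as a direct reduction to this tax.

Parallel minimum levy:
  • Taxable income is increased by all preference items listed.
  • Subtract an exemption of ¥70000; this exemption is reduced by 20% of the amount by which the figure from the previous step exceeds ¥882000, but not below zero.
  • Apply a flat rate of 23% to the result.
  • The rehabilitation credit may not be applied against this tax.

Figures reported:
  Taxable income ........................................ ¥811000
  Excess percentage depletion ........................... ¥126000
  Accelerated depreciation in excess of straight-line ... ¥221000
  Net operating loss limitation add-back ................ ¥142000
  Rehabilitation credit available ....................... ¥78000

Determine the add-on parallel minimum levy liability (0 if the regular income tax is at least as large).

Parallel minimum levy:
  Adjusted income: ¥811000 + ¥126000 + ¥221000 + ¥142000 = ¥1300000
  Exemption: 20% × (¥1300000 − ¥882000) = ¥83600 ≥ ¥70000, so the exemption is fully phased out
  Base: ¥1300000 − ¥0 = ¥1300000
  ¥1300000 × 23% = ¥299000

Regular income tax:
  ¥49000 × 10% = ¥4900
  ¥314000 × 17% = ¥53380
  ¥448000 × 24% = ¥107520
  → ¥165800
  Less rehabilitation credit ¥78000 → ¥87800

Excess of parallel minimum levy over regular income tax: ¥299000 − ¥87800 = ¥211200.

¥211200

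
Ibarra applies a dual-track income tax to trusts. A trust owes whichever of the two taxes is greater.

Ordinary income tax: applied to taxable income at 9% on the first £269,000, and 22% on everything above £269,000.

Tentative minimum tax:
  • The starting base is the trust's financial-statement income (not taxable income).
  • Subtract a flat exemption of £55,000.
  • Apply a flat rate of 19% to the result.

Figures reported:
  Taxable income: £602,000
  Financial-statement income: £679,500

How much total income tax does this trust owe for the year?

Ordinary income tax:
  £269,000 × 9% = £24,210
  £333,000 × 22% = £73,260
  → £97,470

Tentative minimum tax:
  Base (financial-statement income): £679,500
  Less exemption £55,000 → base £624,500
  £624,500 × 19% = £118,655

£118,655 > £97,470, so the tentative minimum tax is the binding amount.

£118,655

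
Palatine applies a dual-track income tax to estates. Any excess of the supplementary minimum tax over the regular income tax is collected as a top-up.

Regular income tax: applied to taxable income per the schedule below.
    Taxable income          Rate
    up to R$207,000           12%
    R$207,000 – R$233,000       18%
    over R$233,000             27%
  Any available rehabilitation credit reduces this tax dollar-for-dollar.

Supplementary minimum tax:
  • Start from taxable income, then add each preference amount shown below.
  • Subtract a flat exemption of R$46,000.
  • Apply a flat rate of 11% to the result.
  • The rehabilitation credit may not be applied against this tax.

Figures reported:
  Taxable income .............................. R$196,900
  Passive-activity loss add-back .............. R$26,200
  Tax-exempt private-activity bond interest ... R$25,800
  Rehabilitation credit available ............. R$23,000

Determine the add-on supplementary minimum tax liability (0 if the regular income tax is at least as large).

R$21,691

Supplementary minimum tax:
  Adjusted income: R$196,900 + R$26,200 + R$25,800 = R$248,900
  Less exemption R$46,000 → base R$202,900
  R$202,900 × 11% = R$22,319

Regular income tax:
  R$196,900 × 12% = R$23,628
  Less rehabilitation credit R$23,000 → R$628

Excess of supplementary minimum tax over regular income tax: R$22,319 − R$628 = R$21,691.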